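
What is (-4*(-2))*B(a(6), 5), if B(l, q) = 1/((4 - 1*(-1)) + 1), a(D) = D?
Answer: 4/3 ≈ 1.3333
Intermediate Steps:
B(l, q) = ⅙ (B(l, q) = 1/((4 + 1) + 1) = 1/(5 + 1) = 1/6 = ⅙)
(-4*(-2))*B(a(6), 5) = -4*(-2)*(⅙) = 8*(⅙) = 4/3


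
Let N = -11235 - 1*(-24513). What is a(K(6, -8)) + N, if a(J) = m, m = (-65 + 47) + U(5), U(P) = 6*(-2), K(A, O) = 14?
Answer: 13248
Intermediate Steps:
U(P) = -12
m = -30 (m = (-65 + 47) - 12 = -18 - 12 = -30)
a(J) = -30
N = 13278 (N = -11235 + 24513 = 13278)
a(K(6, -8)) + N = -30 + 13278 = 13248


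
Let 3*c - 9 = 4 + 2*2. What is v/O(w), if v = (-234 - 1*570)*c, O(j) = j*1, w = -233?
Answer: 4556/233 ≈ 19.554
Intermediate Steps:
c = 17/3 (c = 3 + (4 + 2*2)/3 = 3 + (4 + 4)/3 = 3 + (⅓)*8 = 3 + 8/3 = 17/3 ≈ 5.6667)
O(j) = j
v = -4556 (v = (-234 - 1*570)*(17/3) = (-234 - 570)*(17/3) = -804*17/3 = -4556)
v/O(w) = -4556/(-233) = -4556*(-1/233) = 4556/233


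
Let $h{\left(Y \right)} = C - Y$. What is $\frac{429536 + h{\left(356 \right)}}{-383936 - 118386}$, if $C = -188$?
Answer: $- \frac{214496}{251161} \approx -0.85402$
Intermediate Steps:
$h{\left(Y \right)} = -188 - Y$
$\frac{429536 + h{\left(356 \right)}}{-383936 - 118386} = \frac{429536 - 544}{-383936 - 118386} = \frac{429536 - 544}{-502322} = \left(429536 - 544\right) \left(- \frac{1}{502322}\right) = 428992 \left(- \frac{1}{502322}\right) = - \frac{214496}{251161}$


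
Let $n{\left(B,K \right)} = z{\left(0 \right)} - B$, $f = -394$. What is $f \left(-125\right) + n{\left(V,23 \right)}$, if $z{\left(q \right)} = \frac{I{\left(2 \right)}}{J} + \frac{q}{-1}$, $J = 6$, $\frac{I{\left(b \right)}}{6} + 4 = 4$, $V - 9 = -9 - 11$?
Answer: $49261$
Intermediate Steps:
$V = -11$ ($V = 9 - 20 = -11$)
$I{\left(b \right)} = 0$ ($I{\left(b \right)} = -24 + 6 \cdot 4 = -24 + 24 = 0$)
$z{\left(q \right)} = - q$ ($z{\left(q \right)} = \frac{0}{6} + \frac{q}{-1} = 0 \cdot \frac{1}{6} + q \left(-1\right) = 0 - q = - q$)
$n{\left(B,K \right)} = - B$ ($n{\left(B,K \right)} = \left(-1\right) 0 - B = 0 - B = - B$)
$f \left(-125\right) + n{\left(V,23 \right)} = \left(-394\right) \left(-125\right) - -11 = 49250 + 11 = 49261$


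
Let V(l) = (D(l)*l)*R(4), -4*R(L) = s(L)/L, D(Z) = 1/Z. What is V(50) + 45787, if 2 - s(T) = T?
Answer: 366297/8 ≈ 45787.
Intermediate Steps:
s(T) = 2 - T
R(L) = -(2 - L)/(4*L)
V(l) = ⅛ (V(l) = (l/l)*((¼)*(-2 + 4)/4) = 1*((¼)*(¼)*2) = 1*(⅛) = ⅛)
V(50) + 45787 = ⅛ + 45787 = 366297/8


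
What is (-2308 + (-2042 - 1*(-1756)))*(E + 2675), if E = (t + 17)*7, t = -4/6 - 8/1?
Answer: -21270800/3 ≈ -7.0903e+6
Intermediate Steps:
t = -26/3 (t = -4*⅙ - 8*1 = -⅔ - 8 = -26/3 ≈ -8.6667)
E = 175/3 (E = (-26/3 + 17)*7 = (25/3)*7 = 175/3 ≈ 58.333)
(-2308 + (-2042 - 1*(-1756)))*(E + 2675) = (-2308 + (-2042 - 1*(-1756)))*(175/3 + 2675) = (-2308 + (-2042 + 1756))*(8200/3) = (-2308 - 286)*(8200/3) = -2594*8200/3 = -21270800/3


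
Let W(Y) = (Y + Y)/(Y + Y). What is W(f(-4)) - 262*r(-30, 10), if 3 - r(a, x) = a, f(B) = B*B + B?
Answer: -8645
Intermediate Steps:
f(B) = B + B² (f(B) = B² + B = B + B²)
r(a, x) = 3 - a
W(Y) = 1 (W(Y) = (2*Y)/((2*Y)) = (2*Y)*(1/(2*Y)) = 1)
W(f(-4)) - 262*r(-30, 10) = 1 - 262*(3 - 1*(-30)) = 1 - 262*(3 + 30) = 1 - 262*33 = 1 - 8646 = -8645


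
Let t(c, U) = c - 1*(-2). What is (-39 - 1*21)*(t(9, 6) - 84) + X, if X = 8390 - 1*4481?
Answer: 8289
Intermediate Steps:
t(c, U) = 2 + c (t(c, U) = c + 2 = 2 + c)
X = 3909 (X = 8390 - 4481 = 3909)
(-39 - 1*21)*(t(9, 6) - 84) + X = (-39 - 1*21)*((2 + 9) - 84) + 3909 = (-39 - 21)*(11 - 84) + 3909 = -60*(-73) + 3909 = 4380 + 3909 = 8289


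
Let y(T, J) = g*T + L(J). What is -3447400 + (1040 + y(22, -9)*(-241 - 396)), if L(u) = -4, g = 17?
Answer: -3682050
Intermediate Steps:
y(T, J) = -4 + 17*T (y(T, J) = 17*T - 4 = -4 + 17*T)
-3447400 + (1040 + y(22, -9)*(-241 - 396)) = -3447400 + (1040 + (-4 + 17*22)*(-241 - 396)) = -3447400 + (1040 + (-4 + 374)*(-637)) = -3447400 + (1040 + 370*(-637)) = -3447400 + (1040 - 235690) = -3447400 - 234650 = -3682050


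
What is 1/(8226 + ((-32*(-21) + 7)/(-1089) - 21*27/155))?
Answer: 168795/1387784962 ≈ 0.00012163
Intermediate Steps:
1/(8226 + ((-32*(-21) + 7)/(-1089) - 21*27/155)) = 1/(8226 + ((672 + 7)*(-1/1089) - 567*1/155)) = 1/(8226 + (679*(-1/1089) - 567/155)) = 1/(8226 + (-679/1089 - 567/155)) = 1/(8226 - 722708/168795) = 1/(1387784962/168795) = 168795/1387784962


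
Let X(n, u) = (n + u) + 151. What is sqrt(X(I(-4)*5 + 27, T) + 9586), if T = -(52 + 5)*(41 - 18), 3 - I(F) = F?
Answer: 2*sqrt(2122) ≈ 92.130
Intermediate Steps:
I(F) = 3 - F
T = -1311 (T = -57*23 = -1*1311 = -1311)
X(n, u) = 151 + n + u
sqrt(X(I(-4)*5 + 27, T) + 9586) = sqrt((151 + ((3 - 1*(-4))*5 + 27) - 1311) + 9586) = sqrt((151 + ((3 + 4)*5 + 27) - 1311) + 9586) = sqrt((151 + (7*5 + 27) - 1311) + 9586) = sqrt((151 + (35 + 27) - 1311) + 9586) = sqrt((151 + 62 - 1311) + 9586) = sqrt(-1098 + 9586) = sqrt(8488) = 2*sqrt(2122)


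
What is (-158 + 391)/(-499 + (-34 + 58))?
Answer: -233/475 ≈ -0.49053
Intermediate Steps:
(-158 + 391)/(-499 + (-34 + 58)) = 233/(-499 + 24) = 233/(-475) = 233*(-1/475) = -233/475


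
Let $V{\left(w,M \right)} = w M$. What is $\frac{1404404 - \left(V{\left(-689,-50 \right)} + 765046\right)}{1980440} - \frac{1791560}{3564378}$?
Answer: $- \frac{173994539897}{882379595790} \approx -0.19719$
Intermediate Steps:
$V{\left(w,M \right)} = M w$
$\frac{1404404 - \left(V{\left(-689,-50 \right)} + 765046\right)}{1980440} - \frac{1791560}{3564378} = \frac{1404404 - \left(\left(-50\right) \left(-689\right) + 765046\right)}{1980440} - \frac{1791560}{3564378} = \left(1404404 - \left(34450 + 765046\right)\right) \frac{1}{1980440} - \frac{895780}{1782189} = \left(1404404 - 799496\right) \frac{1}{1980440} - \frac{895780}{1782189} = 604908 \cdot \frac{1}{1980440} - \frac{895780}{1782189} = \frac{151227}{495110} - \frac{895780}{1782189} = - \frac{173994539897}{882379595790}$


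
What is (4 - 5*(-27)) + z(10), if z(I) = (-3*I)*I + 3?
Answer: -158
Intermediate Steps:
z(I) = 3 - 3*I² (z(I) = -3*I² + 3 = 3 - 3*I²)
(4 - 5*(-27)) + z(10) = (4 - 5*(-27)) + (3 - 3*10²) = (4 + 135) + (3 - 3*100) = 139 + (3 - 300) = 139 - 297 = -158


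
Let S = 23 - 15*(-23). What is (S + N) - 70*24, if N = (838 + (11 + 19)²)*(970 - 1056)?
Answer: -150780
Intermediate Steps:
N = -149468 (N = (838 + 30²)*(-86) = (838 + 900)*(-86) = 1738*(-86) = -149468)
S = 368 (S = 23 + 345 = 368)
(S + N) - 70*24 = (368 - 149468) - 70*24 = -149100 - 1680 = -150780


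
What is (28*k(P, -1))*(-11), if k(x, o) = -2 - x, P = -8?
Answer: -1848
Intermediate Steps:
(28*k(P, -1))*(-11) = (28*(-2 - 1*(-8)))*(-11) = (28*(-2 + 8))*(-11) = (28*6)*(-11) = 168*(-11) = -1848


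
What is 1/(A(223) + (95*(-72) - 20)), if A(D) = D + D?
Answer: -1/6414 ≈ -0.00015591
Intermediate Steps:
A(D) = 2*D
1/(A(223) + (95*(-72) - 20)) = 1/(2*223 + (95*(-72) - 20)) = 1/(446 + (-6840 - 20)) = 1/(446 - 6860) = 1/(-6414) = -1/6414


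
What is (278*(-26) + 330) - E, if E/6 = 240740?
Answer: -1451338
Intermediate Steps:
E = 1444440 (E = 6*240740 = 1444440)
(278*(-26) + 330) - E = (278*(-26) + 330) - 1*1444440 = (-7228 + 330) - 1444440 = -6898 - 1444440 = -1451338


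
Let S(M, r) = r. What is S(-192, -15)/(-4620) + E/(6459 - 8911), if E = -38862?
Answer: 2992987/188804 ≈ 15.852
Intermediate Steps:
S(-192, -15)/(-4620) + E/(6459 - 8911) = -15/(-4620) - 38862/(6459 - 8911) = -15*(-1/4620) - 38862/(-2452) = 1/308 - 38862*(-1/2452) = 1/308 + 19431/1226 = 2992987/188804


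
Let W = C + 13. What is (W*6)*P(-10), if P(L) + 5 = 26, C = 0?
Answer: 1638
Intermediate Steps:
P(L) = 21 (P(L) = -5 + 26 = 21)
W = 13 (W = 0 + 13 = 13)
(W*6)*P(-10) = (13*6)*21 = 78*21 = 1638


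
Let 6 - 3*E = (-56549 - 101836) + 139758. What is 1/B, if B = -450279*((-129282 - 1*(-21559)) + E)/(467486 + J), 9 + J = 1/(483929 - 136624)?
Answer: 27059516581/2645811273569940 ≈ 1.0227e-5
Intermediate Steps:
J = -3125744/347305 (J = -9 + 1/(483929 - 136624) = -9 + 1/347305 = -3125744/347305 ≈ -9.0000)
E = 6211 (E = 2 - ((-56549 - 101836) + 139758)/3 = 2 - (-158385 + 139758)/3 = 2 - ⅓*(-18627) = 2 + 6209 = 6211)
B = 2645811273569940/27059516581 (B = -450279*((-129282 - 1*(-21559)) + 6211)/(467486 - 3125744/347305) = -450279/(162357099486/(347305*((-129282 + 21559) + 6211))) = -450279/(162357099486/(347305*(-107723 + 6211))) = -450279/((162357099486/347305)/(-101512)) = -450279/((162357099486/347305)*(-1/101512)) = -450279/(-81178549743/17627812580) = -450279*(-17627812580/81178549743) = 2645811273569940/27059516581 ≈ 97778.)
1/B = 1/(2645811273569940/27059516581) = 27059516581/2645811273569940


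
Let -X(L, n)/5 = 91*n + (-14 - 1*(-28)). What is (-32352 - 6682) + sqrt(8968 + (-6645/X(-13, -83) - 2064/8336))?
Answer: -39034 + 2*sqrt(3843045302799633)/1309273 ≈ -38939.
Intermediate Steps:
X(L, n) = -70 - 455*n (X(L, n) = -5*(91*n + (-14 - 1*(-28))) = -5*(91*n + (-14 + 28)) = -5*(91*n + 14) = -5*(14 + 91*n) = -70 - 455*n)
(-32352 - 6682) + sqrt(8968 + (-6645/X(-13, -83) - 2064/8336)) = (-32352 - 6682) + sqrt(8968 + (-6645/(-70 - 455*(-83)) - 2064/8336)) = -39034 + sqrt(8968 + (-6645/(-70 + 37765) - 2064*1/8336)) = -39034 + sqrt(8968 + (-6645/37695 - 129/521)) = -39034 + sqrt(8968 + (-6645*1/37695 - 129/521)) = -39034 + sqrt(8968 + (-443/2513 - 129/521)) = -39034 + sqrt(8968 - 554980/1309273) = -39034 + sqrt(11741005284/1309273) = -39034 + 2*sqrt(3843045302799633)/1309273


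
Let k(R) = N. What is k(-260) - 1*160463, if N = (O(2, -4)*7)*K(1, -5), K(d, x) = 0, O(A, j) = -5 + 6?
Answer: -160463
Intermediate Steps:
O(A, j) = 1
N = 0 (N = (1*7)*0 = 7*0 = 0)
k(R) = 0
k(-260) - 1*160463 = 0 - 1*160463 = 0 - 160463 = -160463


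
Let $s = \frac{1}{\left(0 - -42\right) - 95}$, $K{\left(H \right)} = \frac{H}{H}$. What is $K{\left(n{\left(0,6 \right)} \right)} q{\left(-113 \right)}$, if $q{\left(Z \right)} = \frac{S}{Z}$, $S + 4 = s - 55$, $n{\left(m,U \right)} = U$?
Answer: $\frac{3128}{5989} \approx 0.52229$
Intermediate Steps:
$K{\left(H \right)} = 1$
$s = - \frac{1}{53}$ ($s = \frac{1}{\left(0 + 42\right) - 95} = \frac{1}{42 - 95} = \frac{1}{-53} = - \frac{1}{53} \approx -0.018868$)
$S = - \frac{3128}{53}$ ($S = -4 - \frac{2916}{53} = - \frac{3128}{53} \approx -59.019$)
$q{\left(Z \right)} = - \frac{3128}{53 Z}$
$K{\left(n{\left(0,6 \right)} \right)} q{\left(-113 \right)} = 1 \left(- \frac{3128}{53 \left(-113\right)}\right) = 1 \left(\left(- \frac{3128}{53}\right) \left(- \frac{1}{113}\right)\right) = 1 \cdot \frac{3128}{5989} = \frac{3128}{5989}$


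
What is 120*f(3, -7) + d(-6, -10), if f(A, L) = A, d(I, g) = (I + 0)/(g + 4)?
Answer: 361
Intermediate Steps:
d(I, g) = I/(4 + g)
120*f(3, -7) + d(-6, -10) = 120*3 - 6/(4 - 10) = 360 - 6/(-6) = 360 - 6*(-⅙) = 360 + 1 = 361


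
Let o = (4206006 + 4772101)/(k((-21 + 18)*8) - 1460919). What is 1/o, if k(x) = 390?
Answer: -1460529/8978107 ≈ -0.16268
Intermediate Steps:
o = -8978107/1460529 (o = (4206006 + 4772101)/(390 - 1460919) = 8978107/(-1460529) = 8978107*(-1/1460529) = -8978107/1460529 ≈ -6.1472)
1/o = 1/(-8978107/1460529) = -1460529/8978107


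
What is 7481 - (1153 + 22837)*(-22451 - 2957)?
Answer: 609545401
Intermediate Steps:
7481 - (1153 + 22837)*(-22451 - 2957) = 7481 - 23990*(-25408) = 7481 - 1*(-609537920) = 7481 + 609537920 = 609545401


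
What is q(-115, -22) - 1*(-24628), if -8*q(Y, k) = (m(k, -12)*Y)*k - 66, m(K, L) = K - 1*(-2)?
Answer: 123845/4 ≈ 30961.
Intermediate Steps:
m(K, L) = 2 + K (m(K, L) = K + 2 = 2 + K)
q(Y, k) = 33/4 - Y*k*(2 + k)/8 (q(Y, k) = -(((2 + k)*Y)*k - 66)/8 = -((Y*(2 + k))*k - 66)/8 = -(Y*k*(2 + k) - 66)/8 = -(-66 + Y*k*(2 + k))/8 = 33/4 - Y*k*(2 + k)/8)
q(-115, -22) - 1*(-24628) = (33/4 - 1/8*(-115)*(-22)*(2 - 22)) - 1*(-24628) = (33/4 - 1/8*(-115)*(-22)*(-20)) + 24628 = (33/4 + 6325) + 24628 = 25333/4 + 24628 = 123845/4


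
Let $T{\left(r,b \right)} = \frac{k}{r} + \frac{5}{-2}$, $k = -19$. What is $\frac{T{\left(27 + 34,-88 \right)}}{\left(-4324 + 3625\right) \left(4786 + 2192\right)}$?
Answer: $\frac{343}{595069884} \approx 5.764 \cdot 10^{-7}$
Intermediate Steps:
$T{\left(r,b \right)} = - \frac{5}{2} - \frac{19}{r}$ ($T{\left(r,b \right)} = - \frac{19}{r} + \frac{5}{-2} = - \frac{19}{r} + 5 \left(- \frac{1}{2}\right) = - \frac{19}{r} - \frac{5}{2} = - \frac{5}{2} - \frac{19}{r}$)
$\frac{T{\left(27 + 34,-88 \right)}}{\left(-4324 + 3625\right) \left(4786 + 2192\right)} = \frac{- \frac{5}{2} - \frac{19}{27 + 34}}{\left(-4324 + 3625\right) \left(4786 + 2192\right)} = \frac{- \frac{5}{2} - \frac{19}{61}}{\left(-699\right) 6978} = \frac{- \frac{5}{2} - \frac{19}{61}}{-4877622} = \left(- \frac{5}{2} - \frac{19}{61}\right) \left(- \frac{1}{4877622}\right) = \left(- \frac{343}{122}\right) \left(- \frac{1}{4877622}\right) = \frac{343}{595069884}$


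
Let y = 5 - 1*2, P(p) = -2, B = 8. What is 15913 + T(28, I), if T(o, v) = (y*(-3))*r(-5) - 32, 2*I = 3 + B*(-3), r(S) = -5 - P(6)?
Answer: 15908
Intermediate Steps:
r(S) = -3 (r(S) = -5 - 1*(-2) = -5 + 2 = -3)
y = 3 (y = 5 - 2 = 3)
I = -21/2 (I = (3 + 8*(-3))/2 = (3 - 24)/2 = (½)*(-21) = -21/2 ≈ -10.500)
T(o, v) = -5 (T(o, v) = (3*(-3))*(-3) - 32 = -9*(-3) - 32 = 27 - 32 = -5)
15913 + T(28, I) = 15913 - 5 = 15908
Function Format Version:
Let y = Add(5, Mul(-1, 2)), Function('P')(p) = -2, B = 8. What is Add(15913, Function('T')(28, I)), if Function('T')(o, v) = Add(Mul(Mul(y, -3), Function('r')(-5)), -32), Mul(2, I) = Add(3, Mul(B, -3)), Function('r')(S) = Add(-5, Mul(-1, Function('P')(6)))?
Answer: 15908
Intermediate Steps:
Function('r')(S) = -3 (Function('r')(S) = Add(-5, Mul(-1, -2)) = Add(-5, 2) = -3)
y = 3 (y = Add(5, -2) = 3)
I = Rational(-21, 2) (I = Mul(Rational(1, 2), Add(3, Mul(8, -3))) = Mul(Rational(1, 2), Add(3, -24)) = Mul(Rational(1, 2), -21) = Rational(-21, 2) ≈ -10.500)
Function('T')(o, v) = -5 (Function('T')(o, v) = Add(Mul(Mul(3, -3), -3), -32) = Add(Mul(-9, -3), -32) = Add(27, -32) = -5)
Add(15913, Function('T')(28, I)) = Add(15913, -5) = 15908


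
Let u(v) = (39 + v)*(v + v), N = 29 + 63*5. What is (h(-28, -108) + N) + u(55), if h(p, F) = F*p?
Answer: 13708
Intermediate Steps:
N = 344 (N = 29 + 315 = 344)
u(v) = 2*v*(39 + v) (u(v) = (39 + v)*(2*v) = 2*v*(39 + v))
(h(-28, -108) + N) + u(55) = (-108*(-28) + 344) + 2*55*(39 + 55) = (3024 + 344) + 2*55*94 = 3368 + 10340 = 13708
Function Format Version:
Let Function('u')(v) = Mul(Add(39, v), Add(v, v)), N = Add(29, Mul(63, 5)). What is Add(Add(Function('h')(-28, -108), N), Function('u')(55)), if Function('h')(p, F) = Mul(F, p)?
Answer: 13708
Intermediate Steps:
N = 344 (N = Add(29, 315) = 344)
Function('u')(v) = Mul(2, v, Add(39, v)) (Function('u')(v) = Mul(Add(39, v), Mul(2, v)) = Mul(2, v, Add(39, v)))
Add(Add(Function('h')(-28, -108), N), Function('u')(55)) = Add(Add(Mul(-108, -28), 344), Mul(2, 55, Add(39, 55))) = Add(Add(3024, 344), Mul(2, 55, 94)) = Add(3368, 10340) = 13708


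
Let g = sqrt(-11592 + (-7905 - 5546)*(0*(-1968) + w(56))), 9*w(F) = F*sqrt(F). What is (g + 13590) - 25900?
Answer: -12310 + 2*I*sqrt(26082 + 376628*sqrt(14))/3 ≈ -12310.0 + 798.69*I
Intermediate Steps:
w(F) = F**(3/2)/9 (w(F) = (F*sqrt(F))/9 = F**(3/2)/9)
g = sqrt(-11592 - 1506512*sqrt(14)/9) (g = sqrt(-11592 + (-7905 - 5546)*(0*(-1968) + 56**(3/2)/9)) = sqrt(-11592 - 13451*(0 + (112*sqrt(14))/9)) = sqrt(-11592 - 13451*(0 + 112*sqrt(14)/9)) = sqrt(-11592 - 1506512*sqrt(14)/9) ≈ 798.69*I)
(g + 13590) - 25900 = (2*sqrt(-26082 - 376628*sqrt(14))/3 + 13590) - 25900 = (13590 + 2*sqrt(-26082 - 376628*sqrt(14))/3) - 25900 = -12310 + 2*sqrt(-26082 - 376628*sqrt(14))/3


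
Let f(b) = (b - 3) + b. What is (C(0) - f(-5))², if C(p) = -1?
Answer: 144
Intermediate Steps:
f(b) = -3 + 2*b (f(b) = (-3 + b) + b = -3 + 2*b)
(C(0) - f(-5))² = (-1 - (-3 + 2*(-5)))² = (-1 - (-3 - 10))² = (-1 - 1*(-13))² = (-1 + 13)² = 12² = 144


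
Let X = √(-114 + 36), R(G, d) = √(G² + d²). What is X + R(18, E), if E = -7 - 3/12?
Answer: 5*√241/4 + I*√78 ≈ 19.405 + 8.8318*I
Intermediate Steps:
E = -29/4 (E = -7 - 3/12 = -7 - 1*¼ = -7 - ¼ = -29/4 ≈ -7.2500)
X = I*√78 (X = √(-78) = I*√78 ≈ 8.8318*I)
X + R(18, E) = I*√78 + √(18² + (-29/4)²) = I*√78 + √(324 + 841/16) = I*√78 + √(6025/16) = I*√78 + 5*√241/4 = 5*√241/4 + I*√78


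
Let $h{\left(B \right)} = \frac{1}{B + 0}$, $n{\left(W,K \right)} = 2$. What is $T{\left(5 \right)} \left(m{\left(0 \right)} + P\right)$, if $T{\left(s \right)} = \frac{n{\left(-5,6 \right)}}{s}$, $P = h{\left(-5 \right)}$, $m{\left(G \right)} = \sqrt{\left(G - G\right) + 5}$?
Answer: $- \frac{2}{25} + \frac{2 \sqrt{5}}{5} \approx 0.81443$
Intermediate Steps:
$m{\left(G \right)} = \sqrt{5}$ ($m{\left(G \right)} = \sqrt{0 + 5} = \sqrt{5}$)
$h{\left(B \right)} = \frac{1}{B}$
$P = - \frac{1}{5}$ ($P = \frac{1}{-5} = - \frac{1}{5} \approx -0.2$)
$T{\left(s \right)} = \frac{2}{s}$
$T{\left(5 \right)} \left(m{\left(0 \right)} + P\right) = \frac{2}{5} \left(\sqrt{5} - \frac{1}{5}\right) = 2 \cdot \frac{1}{5} \left(- \frac{1}{5} + \sqrt{5}\right) = \frac{2 \left(- \frac{1}{5} + \sqrt{5}\right)}{5} = - \frac{2}{25} + \frac{2 \sqrt{5}}{5}$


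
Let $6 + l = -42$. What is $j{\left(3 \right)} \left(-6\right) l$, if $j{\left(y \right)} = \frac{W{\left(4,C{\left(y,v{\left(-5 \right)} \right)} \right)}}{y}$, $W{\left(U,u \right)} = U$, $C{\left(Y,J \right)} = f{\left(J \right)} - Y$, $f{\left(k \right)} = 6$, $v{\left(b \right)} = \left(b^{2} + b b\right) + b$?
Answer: $384$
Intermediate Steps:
$l = -48$ ($l = -6 - 42 = -48$)
$v{\left(b \right)} = b + 2 b^{2}$ ($v{\left(b \right)} = \left(b^{2} + b^{2}\right) + b = 2 b^{2} + b = b + 2 b^{2}$)
$C{\left(Y,J \right)} = 6 - Y$
$j{\left(y \right)} = \frac{4}{y}$
$j{\left(3 \right)} \left(-6\right) l = \frac{4}{3} \left(-6\right) \left(-48\right) = \left(-8\right) \left(-48\right) = 384$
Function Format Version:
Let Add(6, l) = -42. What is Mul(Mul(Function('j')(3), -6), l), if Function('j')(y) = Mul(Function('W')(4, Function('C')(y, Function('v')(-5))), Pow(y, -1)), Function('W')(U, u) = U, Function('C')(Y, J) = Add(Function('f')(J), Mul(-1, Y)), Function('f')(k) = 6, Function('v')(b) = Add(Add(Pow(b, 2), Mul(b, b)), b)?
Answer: 384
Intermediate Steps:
l = -48 (l = Add(-6, -42) = -48)
Function('v')(b) = Add(b, Mul(2, Pow(b, 2))) (Function('v')(b) = Add(Add(Pow(b, 2), Pow(b, 2)), b) = Add(Mul(2, Pow(b, 2)), b) = Add(b, Mul(2, Pow(b, 2))))
Function('C')(Y, J) = Add(6, Mul(-1, Y))
Function('j')(y) = Mul(4, Pow(y, -1))
Mul(Mul(Function('j')(3), -6), l) = Mul(Mul(Mul(4, Pow(3, -1)), -6), -48) = Mul(Mul(Mul(4, Rational(1, 3)), -6), -48) = Mul(Mul(Rational(4, 3), -6), -48) = Mul(-8, -48) = 384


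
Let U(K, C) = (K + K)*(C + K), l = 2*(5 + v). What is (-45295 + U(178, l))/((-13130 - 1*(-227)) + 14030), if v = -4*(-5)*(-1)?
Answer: 7393/1127 ≈ 6.5599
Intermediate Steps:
v = -20 (v = 20*(-1) = -20)
l = -30 (l = 2*(5 - 20) = 2*(-15) = -30)
U(K, C) = 2*K*(C + K) (U(K, C) = (2*K)*(C + K) = 2*K*(C + K))
(-45295 + U(178, l))/((-13130 - 1*(-227)) + 14030) = (-45295 + 2*178*(-30 + 178))/((-13130 - 1*(-227)) + 14030) = (-45295 + 2*178*148)/((-13130 + 227) + 14030) = (-45295 + 52688)/(-12903 + 14030) = 7393/1127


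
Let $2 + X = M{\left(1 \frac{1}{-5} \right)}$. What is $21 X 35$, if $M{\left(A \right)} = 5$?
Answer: $2205$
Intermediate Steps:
$X = 3$ ($X = -2 + 5 = 3$)
$21 X 35 = 21 \cdot 3 \cdot 35 = 63 \cdot 35 = 2205$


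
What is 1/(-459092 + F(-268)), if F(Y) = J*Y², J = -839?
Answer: -1/60719428 ≈ -1.6469e-8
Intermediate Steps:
F(Y) = -839*Y²
1/(-459092 + F(-268)) = 1/(-459092 - 839*(-268)²) = 1/(-459092 - 839*71824) = 1/(-459092 - 60260336) = 1/(-60719428) = -1/60719428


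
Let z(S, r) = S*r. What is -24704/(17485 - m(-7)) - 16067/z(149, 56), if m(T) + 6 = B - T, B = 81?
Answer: -485744177/145210632 ≈ -3.3451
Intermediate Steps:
m(T) = 75 - T (m(T) = -6 + (81 - T) = 75 - T)
-24704/(17485 - m(-7)) - 16067/z(149, 56) = -24704/(17485 - (75 - 1*(-7))) - 16067/(149*56) = -24704/(17485 - (75 + 7)) - 16067/8344 = -24704/(17485 - 1*82) - 16067*1/8344 = -24704/(17485 - 82) - 16067/8344 = -24704/17403 - 16067/8344 = -485744177/145210632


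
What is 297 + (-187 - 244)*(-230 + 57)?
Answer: 74860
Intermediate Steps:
297 + (-187 - 244)*(-230 + 57) = 297 - 431*(-173) = 297 + 74563 = 74860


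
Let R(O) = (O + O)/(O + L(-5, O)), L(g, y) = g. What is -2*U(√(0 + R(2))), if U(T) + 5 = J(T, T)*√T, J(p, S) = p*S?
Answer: 10 + 8*3^(¾)*(1 + I)/9 ≈ 12.026 + 2.0262*I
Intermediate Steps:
J(p, S) = S*p
R(O) = 2*O/(-5 + O) (R(O) = (O + O)/(O - 5) = (2*O)/(-5 + O) = 2*O/(-5 + O))
U(T) = -5 + T^(5/2) (U(T) = -5 + (T*T)*√T = -5 + T²*√T = -5 + T^(5/2))
-2*U(√(0 + R(2))) = -2*(-5 + (√(0 + 2*2/(-5 + 2)))^(5/2)) = -2*(-5 + (√(0 + 2*2/(-3)))^(5/2)) = -2*(-5 + (√(0 + 2*2*(-⅓)))^(5/2)) = -2*(-5 + (√(0 - 4/3))^(5/2)) = -2*(-5 + (√(-4/3))^(5/2)) = -2*(-5 + (2*I*√3/3)^(5/2)) = -2*(-5 + 4*√2*3^(¾)*(-√I)/9) = 10 - 8*√2*3^(¾)*(-√I)/9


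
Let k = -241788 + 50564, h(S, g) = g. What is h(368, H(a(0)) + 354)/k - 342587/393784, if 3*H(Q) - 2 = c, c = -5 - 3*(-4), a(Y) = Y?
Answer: -1025803709/1176577369 ≈ -0.87185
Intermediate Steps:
c = 7 (c = -5 + 12 = 7)
H(Q) = 3 (H(Q) = ⅔ + (⅓)*7 = ⅔ + 7/3 = 3)
k = -191224
h(368, H(a(0)) + 354)/k - 342587/393784 = (3 + 354)/(-191224) - 342587/393784 = 357*(-1/191224) - 342587*1/393784 = -357/191224 - 342587/393784 = -1025803709/1176577369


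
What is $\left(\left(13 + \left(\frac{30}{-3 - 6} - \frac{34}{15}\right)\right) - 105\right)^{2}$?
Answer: $\frac{238144}{25} \approx 9525.8$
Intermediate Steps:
$\left(\left(13 + \left(\frac{30}{-3 - 6} - \frac{34}{15}\right)\right) - 105\right)^{2} = \left(\left(13 + \left(\frac{30}{-9} - \frac{34}{15}\right)\right) - 105\right)^{2} = \left(\left(13 + \left(30 \left(- \frac{1}{9}\right) - \frac{34}{15}\right)\right) - 105\right)^{2} = \left(\left(13 - \frac{28}{5}\right) - 105\right)^{2} = \left(\frac{37}{5} - 105\right)^{2} = \left(- \frac{488}{5}\right)^{2} = \frac{238144}{25}$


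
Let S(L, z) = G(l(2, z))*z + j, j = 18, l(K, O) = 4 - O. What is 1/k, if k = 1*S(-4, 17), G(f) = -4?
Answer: -1/50 ≈ -0.020000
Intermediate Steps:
S(L, z) = 18 - 4*z (S(L, z) = -4*z + 18 = 18 - 4*z)
k = -50 (k = 1*(18 - 4*17) = 1*(18 - 68) = 1*(-50) = -50)
1/k = 1/(-50) = -1/50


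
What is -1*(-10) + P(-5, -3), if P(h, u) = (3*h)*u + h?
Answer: 50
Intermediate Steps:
P(h, u) = h + 3*h*u (P(h, u) = 3*h*u + h = h + 3*h*u)
-1*(-10) + P(-5, -3) = -1*(-10) - 5*(1 + 3*(-3)) = 10 - 5*(1 - 9) = 10 - 5*(-8) = 10 + 40 = 50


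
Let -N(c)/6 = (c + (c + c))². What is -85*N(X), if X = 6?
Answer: 165240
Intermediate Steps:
N(c) = -54*c² (N(c) = -6*(c + (c + c))² = -6*(c + 2*c)² = -6*9*c² = -54*c²)
-85*N(X) = -(-4590)*6² = -(-4590)*36 = -85*(-1944) = 165240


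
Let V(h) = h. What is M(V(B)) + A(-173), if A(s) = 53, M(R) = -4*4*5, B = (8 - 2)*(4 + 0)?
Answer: -27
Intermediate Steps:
B = 24 (B = 6*4 = 24)
M(R) = -80 (M(R) = -16*5 = -80)
M(V(B)) + A(-173) = -80 + 53 = -27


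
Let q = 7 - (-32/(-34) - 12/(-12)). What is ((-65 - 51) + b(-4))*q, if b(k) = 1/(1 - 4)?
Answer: -30014/51 ≈ -588.51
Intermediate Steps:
b(k) = -1/3 (b(k) = 1/(-3) = -1/3)
q = 86/17 (q = 7 - (-32*(-1/34) - 12*(-1/12)) = 7 - (16/17 + 1) = 7 - 1*33/17 = 7 - 33/17 = 86/17 ≈ 5.0588)
((-65 - 51) + b(-4))*q = ((-65 - 51) - 1/3)*(86/17) = (-116 - 1/3)*(86/17) = -349/3*86/17 = -30014/51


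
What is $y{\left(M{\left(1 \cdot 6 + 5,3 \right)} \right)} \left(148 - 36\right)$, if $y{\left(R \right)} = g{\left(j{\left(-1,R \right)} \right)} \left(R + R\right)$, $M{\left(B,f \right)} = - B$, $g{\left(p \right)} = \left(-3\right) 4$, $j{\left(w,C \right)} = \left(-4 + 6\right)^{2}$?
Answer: $29568$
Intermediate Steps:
$j{\left(w,C \right)} = 4$ ($j{\left(w,C \right)} = 2^{2} = 4$)
$g{\left(p \right)} = -12$
$y{\left(R \right)} = - 24 R$ ($y{\left(R \right)} = - 12 \left(R + R\right) = - 12 \cdot 2 R = - 24 R$)
$y{\left(M{\left(1 \cdot 6 + 5,3 \right)} \right)} \left(148 - 36\right) = - 24 \left(- (1 \cdot 6 + 5)\right) \left(148 - 36\right) = - 24 \left(- (6 + 5)\right) 112 = - 24 \left(\left(-1\right) 11\right) 112 = \left(-24\right) \left(-11\right) 112 = 264 \cdot 112 = 29568$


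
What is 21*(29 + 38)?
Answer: 1407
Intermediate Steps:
21*(29 + 38) = 21*67 = 1407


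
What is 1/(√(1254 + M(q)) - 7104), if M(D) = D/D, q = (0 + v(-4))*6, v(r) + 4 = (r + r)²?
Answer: -7104/50465561 - √1255/50465561 ≈ -0.00014147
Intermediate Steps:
v(r) = -4 + 4*r² (v(r) = -4 + (r + r)² = -4 + (2*r)² = -4 + 4*r²)
q = 360 (q = (0 + (-4 + 4*(-4)²))*6 = (0 + (-4 + 4*16))*6 = (0 + (-4 + 64))*6 = (0 + 60)*6 = 60*6 = 360)
M(D) = 1
1/(√(1254 + M(q)) - 7104) = 1/(√(1254 + 1) - 7104) = 1/(√1255 - 7104) = 1/(-7104 + √1255)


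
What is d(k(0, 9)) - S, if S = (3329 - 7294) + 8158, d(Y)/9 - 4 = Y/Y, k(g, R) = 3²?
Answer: -4148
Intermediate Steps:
k(g, R) = 9
d(Y) = 45 (d(Y) = 36 + 9*(Y/Y) = 36 + 9*1 = 36 + 9 = 45)
S = 4193 (S = -3965 + 8158 = 4193)
d(k(0, 9)) - S = 45 - 1*4193 = 45 - 4193 = -4148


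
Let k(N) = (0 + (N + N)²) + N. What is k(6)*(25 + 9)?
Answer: 5100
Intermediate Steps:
k(N) = N + 4*N² (k(N) = (0 + (2*N)²) + N = (0 + 4*N²) + N = 4*N² + N = N + 4*N²)
k(6)*(25 + 9) = (6*(1 + 4*6))*(25 + 9) = (6*(1 + 24))*34 = (6*25)*34 = 150*34 = 5100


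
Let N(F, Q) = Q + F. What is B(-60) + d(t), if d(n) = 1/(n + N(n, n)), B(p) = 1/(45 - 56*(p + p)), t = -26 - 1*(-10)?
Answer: -2239/108240 ≈ -0.020686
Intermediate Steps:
N(F, Q) = F + Q
t = -16 (t = -26 + 10 = -16)
B(p) = 1/(45 - 112*p)
d(n) = 1/(3*n) (d(n) = 1/(n + (n + n)) = 1/(n + 2*n) = 1/(3*n))
B(-60) + d(t) = -1/(-45 + 112*(-60)) + (⅓)/(-16) = -1/(-45 - 6720) + (⅓)*(-1/16) = -1/(-6765) - 1/48 = -1*(-1/6765) - 1/48 = 1/6765 - 1/48 = -2239/108240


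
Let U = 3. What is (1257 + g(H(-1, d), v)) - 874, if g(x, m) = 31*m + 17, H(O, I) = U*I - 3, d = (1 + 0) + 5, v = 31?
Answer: 1361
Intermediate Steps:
d = 6 (d = 1 + 5 = 6)
H(O, I) = -3 + 3*I (H(O, I) = 3*I - 3 = -3 + 3*I)
g(x, m) = 17 + 31*m
(1257 + g(H(-1, d), v)) - 874 = (1257 + (17 + 31*31)) - 874 = (1257 + (17 + 961)) - 874 = (1257 + 978) - 874 = 2235 - 874 = 1361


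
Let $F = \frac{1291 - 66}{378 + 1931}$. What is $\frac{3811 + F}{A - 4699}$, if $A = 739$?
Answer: $- \frac{366701}{380985} \approx -0.96251$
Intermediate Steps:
$F = \frac{1225}{2309} \approx 0.53053$
$\frac{3811 + F}{A - 4699} = \frac{3811 + \frac{1225}{2309}}{739 - 4699} = \frac{8800824}{2309 \left(-3960\right)} = \frac{8800824}{2309} \left(- \frac{1}{3960}\right) = - \frac{366701}{380985}$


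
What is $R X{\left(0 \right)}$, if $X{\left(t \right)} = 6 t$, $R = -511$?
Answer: $0$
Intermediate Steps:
$R X{\left(0 \right)} = - 511 \cdot 6 \cdot 0 = \left(-511\right) 0 = 0$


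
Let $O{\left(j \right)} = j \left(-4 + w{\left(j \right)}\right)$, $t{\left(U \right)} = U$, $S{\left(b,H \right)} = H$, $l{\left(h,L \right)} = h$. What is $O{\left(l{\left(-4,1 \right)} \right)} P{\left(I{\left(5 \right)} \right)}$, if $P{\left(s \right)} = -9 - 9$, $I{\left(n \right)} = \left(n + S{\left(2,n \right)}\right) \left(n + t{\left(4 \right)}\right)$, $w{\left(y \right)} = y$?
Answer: $-576$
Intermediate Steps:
$O{\left(j \right)} = j \left(-4 + j\right)$
$I{\left(n \right)} = 2 n \left(4 + n\right)$ ($I{\left(n \right)} = \left(n + n\right) \left(n + 4\right) = 2 n \left(4 + n\right)$)
$P{\left(s \right)} = -18$
$O{\left(l{\left(-4,1 \right)} \right)} P{\left(I{\left(5 \right)} \right)} = - 4 \left(-4 - 4\right) \left(-18\right) = \left(-4\right) \left(-8\right) \left(-18\right) = 32 \left(-18\right) = -576$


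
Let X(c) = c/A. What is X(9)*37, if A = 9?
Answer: 37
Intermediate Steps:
X(c) = c/9
X(9)*37 = ((⅑)*9)*37 = 1*37 = 37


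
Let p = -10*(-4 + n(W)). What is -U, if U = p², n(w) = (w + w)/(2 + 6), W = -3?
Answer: -9025/4 ≈ -2256.3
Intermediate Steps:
n(w) = w/4 (n(w) = (2*w)/8 = (2*w)*(⅛) = w/4)
p = 95/2 (p = -10*(-4 + (¼)*(-3)) = -10*(-4 - ¾) = -10*(-19/4) = 95/2 ≈ 47.500)
U = 9025/4 (U = (95/2)² = 9025/4 ≈ 2256.3)
-U = -1*9025/4 = -9025/4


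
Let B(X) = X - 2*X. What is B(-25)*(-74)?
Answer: -1850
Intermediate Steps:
B(X) = -X
B(-25)*(-74) = -1*(-25)*(-74) = 25*(-74) = -1850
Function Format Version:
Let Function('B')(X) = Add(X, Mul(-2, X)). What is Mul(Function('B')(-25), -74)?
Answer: -1850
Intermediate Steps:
Function('B')(X) = Mul(-1, X)
Mul(Function('B')(-25), -74) = Mul(Mul(-1, -25), -74) = Mul(25, -74) = -1850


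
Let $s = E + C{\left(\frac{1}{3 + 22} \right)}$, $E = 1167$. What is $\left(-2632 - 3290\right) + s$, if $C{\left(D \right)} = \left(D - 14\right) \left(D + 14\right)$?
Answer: $- \frac{3094374}{625} \approx -4951.0$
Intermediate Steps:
$C{\left(D \right)} = \left(-14 + D\right) \left(14 + D\right)$
$s = \frac{606876}{625}$ ($s = 1167 - \left(196 - \left(\frac{1}{3 + 22}\right)^{2}\right) = 1167 - \left(196 - \left(\frac{1}{25}\right)^{2}\right) = 1167 + \left(-196 + \frac{1}{625}\right) = 1167 - \frac{122499}{625} = \frac{606876}{625} \approx 971.0$)
$\left(-2632 - 3290\right) + s = \left(-2632 - 3290\right) + \frac{606876}{625} = -5922 + \frac{606876}{625} = - \frac{3094374}{625}$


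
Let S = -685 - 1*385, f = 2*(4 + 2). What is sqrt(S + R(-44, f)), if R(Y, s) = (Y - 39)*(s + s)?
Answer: I*sqrt(3062) ≈ 55.335*I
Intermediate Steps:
f = 12 (f = 2*6 = 12)
S = -1070 (S = -685 - 385 = -1070)
R(Y, s) = 2*s*(-39 + Y) (R(Y, s) = (-39 + Y)*(2*s) = 2*s*(-39 + Y))
sqrt(S + R(-44, f)) = sqrt(-1070 + 2*12*(-39 - 44)) = sqrt(-1070 + 2*12*(-83)) = sqrt(-1070 - 1992) = sqrt(-3062) = I*sqrt(3062)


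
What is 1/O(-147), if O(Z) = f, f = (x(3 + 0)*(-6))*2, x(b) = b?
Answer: -1/36 ≈ -0.027778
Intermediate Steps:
f = -36 (f = ((3 + 0)*(-6))*2 = (3*(-6))*2 = -18*2 = -36)
O(Z) = -36
1/O(-147) = 1/(-36) = -1/36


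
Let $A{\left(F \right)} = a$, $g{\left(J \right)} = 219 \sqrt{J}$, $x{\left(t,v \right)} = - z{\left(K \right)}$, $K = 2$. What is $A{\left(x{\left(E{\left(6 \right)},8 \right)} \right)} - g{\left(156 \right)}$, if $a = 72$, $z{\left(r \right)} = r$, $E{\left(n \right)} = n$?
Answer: $72 - 438 \sqrt{39} \approx -2663.3$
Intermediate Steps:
$x{\left(t,v \right)} = -2$ ($x{\left(t,v \right)} = \left(-1\right) 2 = -2$)
$A{\left(F \right)} = 72$
$A{\left(x{\left(E{\left(6 \right)},8 \right)} \right)} - g{\left(156 \right)} = 72 - 219 \sqrt{156} = 72 - 219 \cdot 2 \sqrt{39} = 72 - 438 \sqrt{39}$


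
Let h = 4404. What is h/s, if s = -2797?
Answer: -4404/2797 ≈ -1.5745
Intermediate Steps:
h/s = 4404/(-2797) = 4404*(-1/2797) = -4404/2797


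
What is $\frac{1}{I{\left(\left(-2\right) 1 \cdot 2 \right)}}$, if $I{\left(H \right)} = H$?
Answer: $- \frac{1}{4} \approx -0.25$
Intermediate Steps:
$\frac{1}{I{\left(\left(-2\right) 1 \cdot 2 \right)}} = \frac{1}{\left(-2\right) 1 \cdot 2} = \frac{1}{\left(-2\right) 2} = \frac{1}{-4} = - \frac{1}{4}$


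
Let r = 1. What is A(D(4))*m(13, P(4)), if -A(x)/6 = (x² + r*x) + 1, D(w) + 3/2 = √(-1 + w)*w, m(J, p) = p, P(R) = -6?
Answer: 1791 - 288*√3 ≈ 1292.2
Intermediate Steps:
D(w) = -3/2 + w*√(-1 + w) (D(w) = -3/2 + √(-1 + w)*w = -3/2 + w*√(-1 + w))
A(x) = -6 - 6*x - 6*x² (A(x) = -6*((x² + 1*x) + 1) = -6*((x² + x) + 1) = -6*((x + x²) + 1) = -6*(1 + x + x²) = -6 - 6*x - 6*x²)
A(D(4))*m(13, P(4)) = (-6 - 6*(-3/2 + 4*√(-1 + 4)) - 6*(-3/2 + 4*√(-1 + 4))²)*(-6) = (-6 - 6*(-3/2 + 4*√3) - 6*(-3/2 + 4*√3)²)*(-6) = (-6 + (9 - 24*√3) - 6*(-3/2 + 4*√3)²)*(-6) = (3 - 24*√3 - 6*(-3/2 + 4*√3)²)*(-6) = -18 + 36*(-3/2 + 4*√3)² + 144*√3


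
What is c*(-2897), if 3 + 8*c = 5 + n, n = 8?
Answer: -14485/4 ≈ -3621.3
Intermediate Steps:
c = 5/4 (c = -3/8 + (5 + 8)/8 = -3/8 + (1/8)*13 = -3/8 + 13/8 = 5/4 ≈ 1.2500)
c*(-2897) = (5/4)*(-2897) = -14485/4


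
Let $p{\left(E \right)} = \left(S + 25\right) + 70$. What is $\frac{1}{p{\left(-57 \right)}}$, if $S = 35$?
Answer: $\frac{1}{130} \approx 0.0076923$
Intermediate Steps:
$p{\left(E \right)} = 130$ ($p{\left(E \right)} = \left(35 + 25\right) + 70 = 60 + 70 = 130$)
$\frac{1}{p{\left(-57 \right)}} = \frac{1}{130}$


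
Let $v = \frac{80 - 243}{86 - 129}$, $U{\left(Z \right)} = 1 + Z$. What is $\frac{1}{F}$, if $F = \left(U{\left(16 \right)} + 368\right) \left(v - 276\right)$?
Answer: $- \frac{43}{4506425} \approx -9.5419 \cdot 10^{-6}$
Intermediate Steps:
$v = \frac{163}{43}$ ($v = - \frac{163}{-43} = \left(-163\right) \left(- \frac{1}{43}\right) = \frac{163}{43} \approx 3.7907$)
$F = - \frac{4506425}{43}$ ($F = \left(\left(1 + 16\right) + 368\right) \left(\frac{163}{43} - 276\right) = \left(17 + 368\right) \left(- \frac{11705}{43}\right) = 385 \left(- \frac{11705}{43}\right) = - \frac{4506425}{43} \approx -1.048 \cdot 10^{5}$)
$\frac{1}{F} = \frac{1}{- \frac{4506425}{43}} = - \frac{43}{4506425}$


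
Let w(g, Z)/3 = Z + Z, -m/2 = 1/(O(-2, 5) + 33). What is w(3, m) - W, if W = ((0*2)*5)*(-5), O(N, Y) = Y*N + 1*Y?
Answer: -3/7 ≈ -0.42857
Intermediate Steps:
O(N, Y) = Y + N*Y (O(N, Y) = N*Y + Y = Y + N*Y)
m = -1/14 (m = -2/(5*(1 - 2) + 33) = -2/(5*(-1) + 33) = -2/(-5 + 33) = -2/28 = -2*1/28 = -1/14 ≈ -0.071429)
w(g, Z) = 6*Z (w(g, Z) = 3*(Z + Z) = 3*(2*Z) = 6*Z)
W = 0 (W = (0*5)*(-5) = 0*(-5) = 0)
w(3, m) - W = 6*(-1/14) - 1*0 = -3/7 + 0 = -3/7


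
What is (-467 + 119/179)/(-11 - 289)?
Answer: 41737/26850 ≈ 1.5545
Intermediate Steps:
(-467 + 119/179)/(-11 - 289) = (-467 + 119*(1/179))/(-300) = (-467 + 119/179)*(-1/300) = -83474/179*(-1/300) = 41737/26850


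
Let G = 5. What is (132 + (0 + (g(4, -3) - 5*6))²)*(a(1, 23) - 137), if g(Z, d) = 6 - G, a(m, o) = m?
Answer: -132328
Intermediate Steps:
g(Z, d) = 1 (g(Z, d) = 6 - 1*5 = 6 - 5 = 1)
(132 + (0 + (g(4, -3) - 5*6))²)*(a(1, 23) - 137) = (132 + (0 + (1 - 5*6))²)*(1 - 137) = (132 + (0 + (1 - 30))²)*(-136) = (132 + (0 - 29)²)*(-136) = (132 + (-29)²)*(-136) = (132 + 841)*(-136) = 973*(-136) = -132328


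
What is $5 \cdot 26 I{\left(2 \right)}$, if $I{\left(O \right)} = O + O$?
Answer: $520$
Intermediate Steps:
$I{\left(O \right)} = 2 O$
$5 \cdot 26 I{\left(2 \right)} = 5 \cdot 26 \cdot 2 \cdot 2 = 130 \cdot 4 = 520$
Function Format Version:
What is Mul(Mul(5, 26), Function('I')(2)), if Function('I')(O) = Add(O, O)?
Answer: 520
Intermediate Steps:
Function('I')(O) = Mul(2, O)
Mul(Mul(5, 26), Function('I')(2)) = Mul(Mul(5, 26), Mul(2, 2)) = Mul(130, 4) = 520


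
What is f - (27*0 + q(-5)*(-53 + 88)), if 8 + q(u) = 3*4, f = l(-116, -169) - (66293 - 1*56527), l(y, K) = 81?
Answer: -9825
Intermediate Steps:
f = -9685 (f = 81 - (66293 - 1*56527) = 81 - (66293 - 56527) = 81 - 1*9766 = 81 - 9766 = -9685)
q(u) = 4 (q(u) = -8 + 3*4 = -8 + 12 = 4)
f - (27*0 + q(-5)*(-53 + 88)) = -9685 - (27*0 + 4*(-53 + 88)) = -9685 - (0 + 4*35) = -9685 - (0 + 140) = -9685 - 1*140 = -9685 - 140 = -9825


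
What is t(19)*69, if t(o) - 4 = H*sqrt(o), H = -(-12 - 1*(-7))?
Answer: 276 + 345*sqrt(19) ≈ 1779.8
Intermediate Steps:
H = 5 (H = -(-12 + 7) = -1*(-5) = 5)
t(o) = 4 + 5*sqrt(o)
t(19)*69 = (4 + 5*sqrt(19))*69 = 276 + 345*sqrt(19)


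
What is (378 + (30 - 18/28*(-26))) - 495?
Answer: -492/7 ≈ -70.286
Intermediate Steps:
(378 + (30 - 18/28*(-26))) - 495 = (378 + (30 - 18*1/28*(-26))) - 495 = (378 + (30 - 9/14*(-26))) - 495 = (378 + (30 + 117/7)) - 495 = (378 + 327/7) - 495 = 2973/7 - 495 = -492/7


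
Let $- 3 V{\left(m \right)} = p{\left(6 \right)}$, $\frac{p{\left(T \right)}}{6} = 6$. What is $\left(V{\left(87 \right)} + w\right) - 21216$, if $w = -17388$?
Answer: $-38616$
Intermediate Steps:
$p{\left(T \right)} = 36$ ($p{\left(T \right)} = 6 \cdot 6 = 36$)
$V{\left(m \right)} = -12$ ($V{\left(m \right)} = \left(- \frac{1}{3}\right) 36 = -12$)
$\left(V{\left(87 \right)} + w\right) - 21216 = \left(-12 - 17388\right) - 21216 = -17400 - 21216 = -38616$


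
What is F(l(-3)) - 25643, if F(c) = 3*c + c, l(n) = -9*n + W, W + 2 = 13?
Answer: -25491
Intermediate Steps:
W = 11 (W = -2 + 13 = 11)
l(n) = 11 - 9*n (l(n) = -9*n + 11 = 11 - 9*n)
F(c) = 4*c
F(l(-3)) - 25643 = 4*(11 - 9*(-3)) - 25643 = 4*(11 + 27) - 25643 = 4*38 - 25643 = 152 - 25643 = -25491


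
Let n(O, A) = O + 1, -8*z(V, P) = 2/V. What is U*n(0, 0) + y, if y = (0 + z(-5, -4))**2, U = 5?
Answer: 2001/400 ≈ 5.0025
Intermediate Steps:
z(V, P) = -1/(4*V)
n(O, A) = 1 + O
y = 1/400 (y = (0 - 1/4/(-5))**2 = (0 - 1/4*(-1/5))**2 = (0 + 1/20)**2 = (1/20)**2 = 1/400 ≈ 0.0025000)
U*n(0, 0) + y = 5*(1 + 0) + 1/400 = 5*1 + 1/400 = 5 + 1/400 = 2001/400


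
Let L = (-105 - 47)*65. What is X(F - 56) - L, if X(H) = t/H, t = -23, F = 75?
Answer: 187697/19 ≈ 9878.8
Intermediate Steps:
L = -9880 (L = -152*65 = -9880)
X(H) = -23/H
X(F - 56) - L = -23/(75 - 56) - 1*(-9880) = -23/19 + 9880 = 187697/19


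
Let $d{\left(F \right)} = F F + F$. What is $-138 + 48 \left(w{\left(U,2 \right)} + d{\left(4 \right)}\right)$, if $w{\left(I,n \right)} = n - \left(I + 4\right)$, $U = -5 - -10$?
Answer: $486$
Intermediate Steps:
$U = 5$ ($U = -5 + 10 = 5$)
$d{\left(F \right)} = F + F^{2}$ ($d{\left(F \right)} = F^{2} + F = F + F^{2}$)
$w{\left(I,n \right)} = -4 + n - I$ ($w{\left(I,n \right)} = n - \left(4 + I\right) = -4 + n - I$)
$-138 + 48 \left(w{\left(U,2 \right)} + d{\left(4 \right)}\right) = -138 + 48 \left(\left(-4 + 2 - 5\right) + 4 \left(1 + 4\right)\right) = -138 + 48 \left(\left(-4 + 2 - 5\right) + 4 \cdot 5\right) = -138 + 48 \left(-7 + 20\right) = -138 + 48 \cdot 13 = -138 + 624 = 486$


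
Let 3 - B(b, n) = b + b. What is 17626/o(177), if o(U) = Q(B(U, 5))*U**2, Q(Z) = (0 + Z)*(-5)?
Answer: 17626/54982395 ≈ 0.00032058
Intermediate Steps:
B(b, n) = 3 - 2*b (B(b, n) = 3 - (b + b) = 3 - 2*b)
Q(Z) = -5*Z (Q(Z) = Z*(-5) = -5*Z)
o(U) = U**2*(-15 + 10*U) (o(U) = (-5*(3 - 2*U))*U**2 = (-15 + 10*U)*U**2 = U**2*(-15 + 10*U))
17626/o(177) = 17626/((177**2*(-15 + 10*177))) = 17626/((31329*(-15 + 1770))) = 17626/((31329*1755)) = 17626/54982395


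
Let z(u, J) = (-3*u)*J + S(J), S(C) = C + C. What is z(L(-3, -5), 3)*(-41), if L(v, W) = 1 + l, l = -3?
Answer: -984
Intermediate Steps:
S(C) = 2*C
L(v, W) = -2 (L(v, W) = 1 - 3 = -2)
z(u, J) = 2*J - 3*J*u (z(u, J) = (-3*u)*J + 2*J = -3*J*u + 2*J = 2*J - 3*J*u)
z(L(-3, -5), 3)*(-41) = (3*(2 - 3*(-2)))*(-41) = (3*(2 + 6))*(-41) = (3*8)*(-41) = 24*(-41) = -984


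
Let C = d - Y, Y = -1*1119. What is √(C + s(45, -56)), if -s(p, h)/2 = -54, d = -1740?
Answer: 3*I*√57 ≈ 22.65*I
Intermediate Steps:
Y = -1119
s(p, h) = 108 (s(p, h) = -2*(-54) = 108)
C = -621 (C = -1740 - 1*(-1119) = -1740 + 1119 = -621)
√(C + s(45, -56)) = √(-621 + 108) = √(-513) = 3*I*√57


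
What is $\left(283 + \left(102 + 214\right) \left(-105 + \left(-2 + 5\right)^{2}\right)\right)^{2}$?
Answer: $903182809$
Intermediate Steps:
$\left(283 + \left(102 + 214\right) \left(-105 + \left(-2 + 5\right)^{2}\right)\right)^{2} = \left(283 + 316 \left(-105 + 3^{2}\right)\right)^{2} = \left(283 + 316 \left(-105 + 9\right)\right)^{2} = \left(283 + 316 \left(-96\right)\right)^{2} = \left(283 - 30336\right)^{2} = \left(-30053\right)^{2} = 903182809$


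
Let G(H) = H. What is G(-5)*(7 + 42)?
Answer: -245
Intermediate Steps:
G(-5)*(7 + 42) = -5*(7 + 42) = -5*49 = -245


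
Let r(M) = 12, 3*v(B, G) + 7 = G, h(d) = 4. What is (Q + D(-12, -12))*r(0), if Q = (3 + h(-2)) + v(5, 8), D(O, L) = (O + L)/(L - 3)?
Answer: 536/5 ≈ 107.20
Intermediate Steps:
D(O, L) = (L + O)/(-3 + L)
v(B, G) = -7/3 + G/3
Q = 22/3 (Q = (3 + 4) + (-7/3 + (⅓)*8) = 7 + (-7/3 + 8/3) = 7 + ⅓ = 22/3 ≈ 7.3333)
(Q + D(-12, -12))*r(0) = (22/3 + (-12 - 12)/(-3 - 12))*12 = (22/3 - 24/(-15))*12 = (22/3 - 1/15*(-24))*12 = (22/3 + 8/5)*12 = (134/15)*12 = 536/5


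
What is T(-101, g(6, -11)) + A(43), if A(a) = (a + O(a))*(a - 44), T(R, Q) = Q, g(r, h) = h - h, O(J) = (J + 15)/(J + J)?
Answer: -1878/43 ≈ -43.674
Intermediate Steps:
O(J) = (15 + J)/(2*J) (O(J) = (15 + J)/((2*J)) = (15 + J)*(1/(2*J)) = (15 + J)/(2*J))
g(r, h) = 0
A(a) = (-44 + a)*(a + (15 + a)/(2*a)) (A(a) = (a + (15 + a)/(2*a))*(a - 44) = (a + (15 + a)/(2*a))*(-44 + a) = (-44 + a)*(a + (15 + a)/(2*a)))
T(-101, g(6, -11)) + A(43) = 0 + (-29/2 + 43² - 330/43 - 87/2*43) = 0 + (-29/2 + 1849 - 330*1/43 - 3741/2) = 0 + (-29/2 + 1849 - 330/43 - 3741/2) = 0 - 1878/43 = -1878/43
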